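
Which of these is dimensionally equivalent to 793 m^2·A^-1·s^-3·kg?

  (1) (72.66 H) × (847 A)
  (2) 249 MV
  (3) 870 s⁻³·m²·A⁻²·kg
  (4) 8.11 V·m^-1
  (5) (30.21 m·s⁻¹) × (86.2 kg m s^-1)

(2)

Reference: kg·m²·s⁻³·A⁻¹.
Each option:
  (1) [kg·m²·s⁻²·A⁻²] · [A] = kg·m²·s⁻²·A⁻¹
  (2) V = J·C⁻¹ = kg·m²·s⁻³·A⁻¹  ← same
  (3) kg·m²·s⁻³·A⁻²
  (4) V·m⁻¹ = J·C⁻¹·m⁻¹ = kg·m·s⁻³·A⁻¹
  (5) [m·s⁻¹] · [kg·m·s⁻¹] = kg·m²·s⁻²
Only (2) matches kg·m²·s⁻³·A⁻¹.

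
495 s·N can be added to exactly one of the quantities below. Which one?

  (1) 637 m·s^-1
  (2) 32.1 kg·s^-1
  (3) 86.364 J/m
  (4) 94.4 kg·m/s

(4)

Reference: N·s = kg·m·s⁻²·s = kg·m·s⁻¹.
Each option:
  (1) m·s⁻¹
  (2) kg·s⁻¹
  (3) J·m⁻¹ = N·m·m⁻¹ = kg·m·s⁻²
  (4) kg·m·s⁻¹  ← same
Only (4) matches kg·m·s⁻¹.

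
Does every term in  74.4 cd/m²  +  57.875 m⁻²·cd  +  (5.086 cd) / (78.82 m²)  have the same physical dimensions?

Yes

Dimensions:
  74.4 cd/m²:  cd·m⁻² = m⁻²·cd
  57.875 m⁻²·cd:  m⁻²·cd
  (5.086 cd) / (78.82 m²):  [cd] / [m²] = m⁻²·cd
Every term reduces to m⁻²·cd.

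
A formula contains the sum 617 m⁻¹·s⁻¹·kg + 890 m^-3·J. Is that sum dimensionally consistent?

No

Reduce each to base SI dimensions:
  617 m⁻¹·s⁻¹·kg:  kg·m⁻¹·s⁻¹
  890 m^-3·J:  J·m⁻³ = N·m·m⁻³ = kg·m⁻¹·s⁻²
kg·m⁻¹·s⁻¹ ≠ kg·m⁻¹·s⁻², so they cannot be added.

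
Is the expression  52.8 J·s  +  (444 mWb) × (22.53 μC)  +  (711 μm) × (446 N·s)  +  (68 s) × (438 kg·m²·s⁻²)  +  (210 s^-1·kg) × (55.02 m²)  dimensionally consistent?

Reduce each to base SI dimensions:
  52.8 J·s:  J·s = N·m·s = kg·m²·s⁻¹
  (444 mWb) × (22.53 μC):  [kg·m²·s⁻²·A⁻¹] · [s·A] = kg·m²·s⁻¹
  (711 μm) × (446 N·s):  [m] · [kg·m·s⁻¹] = kg·m²·s⁻¹
  (68 s) × (438 kg·m²·s⁻²):  [s] · [kg·m²·s⁻²] = kg·m²·s⁻¹
  (210 s^-1·kg) × (55.02 m²):  [kg·s⁻¹] · [m²] = kg·m²·s⁻¹
Every term reduces to kg·m²·s⁻¹.

Yes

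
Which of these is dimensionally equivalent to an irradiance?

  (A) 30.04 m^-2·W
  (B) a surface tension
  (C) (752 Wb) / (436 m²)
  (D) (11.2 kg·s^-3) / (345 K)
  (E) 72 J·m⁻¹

Reference: [irradiance] = kg·s⁻³.
Each option:
  (A) W·m⁻² = J·s⁻¹·m⁻² = kg·s⁻³  ← same
  (B) [surface tension] = kg·s⁻²
  (C) [kg·m²·s⁻²·A⁻¹] / [m²] = kg·s⁻²·A⁻¹
  (D) [kg·s⁻³] / [K] = kg·s⁻³·K⁻¹
  (E) J·m⁻¹ = N·m·m⁻¹ = kg·m·s⁻²
Only (A) matches kg·s⁻³.

(A)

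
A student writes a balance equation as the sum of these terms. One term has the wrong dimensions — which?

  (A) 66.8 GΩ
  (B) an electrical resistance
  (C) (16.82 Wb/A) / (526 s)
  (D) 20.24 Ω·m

Dimensions:
  (A) Ω = V·A⁻¹ = kg·m²·s⁻³·A⁻²
  (B) [electrical resistance] = kg·m²·s⁻³·A⁻²
  (C) [kg·m²·s⁻²·A⁻²] / [s] = kg·m²·s⁻³·A⁻²
  (D) Ω·m = V·A⁻¹·m = kg·m³·s⁻³·A⁻²
All reduce to kg·m²·s⁻³·A⁻² except (D), which is kg·m³·s⁻³·A⁻².

(D)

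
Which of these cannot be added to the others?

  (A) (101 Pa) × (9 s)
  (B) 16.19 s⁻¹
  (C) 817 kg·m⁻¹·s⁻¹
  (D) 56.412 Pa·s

(B)

Expand each in SI base units:
  (A) [kg·m⁻¹·s⁻²] · [s] = kg·m⁻¹·s⁻¹
  (B) s⁻¹
  (C) kg·m⁻¹·s⁻¹
  (D) Pa·s = N·m⁻²·s = kg·m⁻¹·s⁻¹
All reduce to kg·m⁻¹·s⁻¹ except (B), which is s⁻¹.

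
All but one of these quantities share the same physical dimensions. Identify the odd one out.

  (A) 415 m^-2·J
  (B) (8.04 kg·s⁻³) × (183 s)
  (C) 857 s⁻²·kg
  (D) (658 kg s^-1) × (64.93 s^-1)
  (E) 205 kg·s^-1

(E)

Work out the base dimensions of each:
  (A) J·m⁻² = N·m·m⁻² = kg·s⁻²
  (B) [kg·s⁻³] · [s] = kg·s⁻²
  (C) kg·s⁻²
  (D) [kg·s⁻¹] · [s⁻¹] = kg·s⁻²
  (E) kg·s⁻¹
All reduce to kg·s⁻² except (E), which is kg·s⁻¹.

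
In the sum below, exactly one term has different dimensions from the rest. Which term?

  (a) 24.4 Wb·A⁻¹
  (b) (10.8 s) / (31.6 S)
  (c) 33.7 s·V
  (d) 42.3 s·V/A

(c)

Work out the base dimensions of each:
  (a) Wb·A⁻¹ = V·s·A⁻¹ = kg·m²·s⁻²·A⁻²
  (b) [s] / [kg⁻¹·m⁻²·s³·A²] = kg·m²·s⁻²·A⁻²
  (c) V·s = J·C⁻¹·s = kg·m²·s⁻²·A⁻¹
  (d) V·s·A⁻¹ = J·C⁻¹·s·A⁻¹ = kg·m²·s⁻²·A⁻²
All reduce to kg·m²·s⁻²·A⁻² except (c), which is kg·m²·s⁻²·A⁻¹.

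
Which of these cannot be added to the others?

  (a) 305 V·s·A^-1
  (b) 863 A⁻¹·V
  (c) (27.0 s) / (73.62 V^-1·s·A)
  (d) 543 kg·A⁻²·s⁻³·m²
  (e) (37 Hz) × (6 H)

In SI base units:
  (a) V·s·A⁻¹ = J·C⁻¹·s·A⁻¹ = kg·m²·s⁻²·A⁻²
  (b) V·A⁻¹ = J·C⁻¹·A⁻¹ = kg·m²·s⁻³·A⁻²
  (c) [s] / [kg⁻¹·m⁻²·s⁴·A²] = kg·m²·s⁻³·A⁻²
  (d) kg·m²·s⁻³·A⁻²
  (e) [s⁻¹] · [kg·m²·s⁻²·A⁻²] = kg·m²·s⁻³·A⁻²
All reduce to kg·m²·s⁻³·A⁻² except (a), which is kg·m²·s⁻²·A⁻².

(a)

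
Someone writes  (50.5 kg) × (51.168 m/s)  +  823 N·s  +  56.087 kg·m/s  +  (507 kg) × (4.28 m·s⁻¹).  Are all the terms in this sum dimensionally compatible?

Yes

Work out the base dimensions of each:
  (50.5 kg) × (51.168 m/s):  [kg] · [m·s⁻¹] = kg·m·s⁻¹
  823 N·s:  N·s = kg·m·s⁻²·s = kg·m·s⁻¹
  56.087 kg·m/s:  kg·m·s⁻¹
  (507 kg) × (4.28 m·s⁻¹):  [kg] · [m·s⁻¹] = kg·m·s⁻¹
Every term reduces to kg·m·s⁻¹.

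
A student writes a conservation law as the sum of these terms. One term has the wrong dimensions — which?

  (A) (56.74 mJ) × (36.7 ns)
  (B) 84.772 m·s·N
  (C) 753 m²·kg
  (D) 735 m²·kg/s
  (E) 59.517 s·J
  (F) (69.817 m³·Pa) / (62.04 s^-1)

(C)

Reduce each to base SI dimensions:
  (A) [kg·m²·s⁻²] · [s] = kg·m²·s⁻¹
  (B) N·m·s = kg·m·s⁻²·m·s = kg·m²·s⁻¹
  (C) kg·m²
  (D) kg·m²·s⁻¹
  (E) J·s = N·m·s = kg·m²·s⁻¹
  (F) [kg·m²·s⁻²] / [s⁻¹] = kg·m²·s⁻¹
All reduce to kg·m²·s⁻¹ except (C), which is kg·m².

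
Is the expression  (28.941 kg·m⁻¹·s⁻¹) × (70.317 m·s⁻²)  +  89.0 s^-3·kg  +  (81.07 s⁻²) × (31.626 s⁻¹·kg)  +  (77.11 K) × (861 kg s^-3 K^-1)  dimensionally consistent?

In SI base units:
  (28.941 kg·m⁻¹·s⁻¹) × (70.317 m·s⁻²):  [kg·m⁻¹·s⁻¹] · [m·s⁻²] = kg·s⁻³
  89.0 s^-3·kg:  kg·s⁻³
  (81.07 s⁻²) × (31.626 s⁻¹·kg):  [s⁻²] · [kg·s⁻¹] = kg·s⁻³
  (77.11 K) × (861 kg s^-3 K^-1):  [K] · [kg·s⁻³·K⁻¹] = kg·s⁻³
Every term reduces to kg·s⁻³.

Yes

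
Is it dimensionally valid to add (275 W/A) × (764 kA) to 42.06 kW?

Yes

Expand each in SI base units:
  (275 W/A) × (764 kA):  [kg·m²·s⁻³·A⁻¹] · [A] = kg·m²·s⁻³
  42.06 kW:  W = J·s⁻¹ = kg·m²·s⁻³
Both are kg·m²·s⁻³, so they have the same dimensions and can be added.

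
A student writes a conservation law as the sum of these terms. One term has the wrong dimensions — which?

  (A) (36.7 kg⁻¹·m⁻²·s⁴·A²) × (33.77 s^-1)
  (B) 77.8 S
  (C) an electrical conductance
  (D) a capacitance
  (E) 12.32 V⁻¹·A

(D)

Work out the base dimensions of each:
  (A) [kg⁻¹·m⁻²·s⁴·A²] · [s⁻¹] = kg⁻¹·m⁻²·s³·A²
  (B) S = Ω⁻¹ = kg⁻¹·m⁻²·s³·A²
  (C) [electrical conductance] = kg⁻¹·m⁻²·s³·A²
  (D) [capacitance] = kg⁻¹·m⁻²·s⁴·A²
  (E) A·V⁻¹ = A·(J·C⁻¹)⁻¹ = kg⁻¹·m⁻²·s³·A²
All reduce to kg⁻¹·m⁻²·s³·A² except (D), which is kg⁻¹·m⁻²·s⁴·A².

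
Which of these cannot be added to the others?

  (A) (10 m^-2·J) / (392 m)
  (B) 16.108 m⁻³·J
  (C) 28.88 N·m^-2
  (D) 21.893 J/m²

Reduce each to base SI dimensions:
  (A) [kg·s⁻²] / [m] = kg·m⁻¹·s⁻²
  (B) J·m⁻³ = N·m·m⁻³ = kg·m⁻¹·s⁻²
  (C) N·m⁻² = kg·m·s⁻²·m⁻² = kg·m⁻¹·s⁻²
  (D) J·m⁻² = N·m·m⁻² = kg·s⁻²
All reduce to kg·m⁻¹·s⁻² except (D), which is kg·s⁻².

(D)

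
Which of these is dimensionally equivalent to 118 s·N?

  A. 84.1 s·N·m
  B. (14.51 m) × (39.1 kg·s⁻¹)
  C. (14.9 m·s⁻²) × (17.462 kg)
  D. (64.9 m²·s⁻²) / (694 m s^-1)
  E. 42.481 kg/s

Reference: N·s = kg·m·s⁻²·s = kg·m·s⁻¹.
Each option:
  A. N·m·s = kg·m·s⁻²·m·s = kg·m²·s⁻¹
  B. [m] · [kg·s⁻¹] = kg·m·s⁻¹  ← same
  C. [m·s⁻²] · [kg] = kg·m·s⁻²
  D. [m²·s⁻²] / [m·s⁻¹] = m·s⁻¹
  E. kg·s⁻¹
Only B. matches kg·m·s⁻¹.

B.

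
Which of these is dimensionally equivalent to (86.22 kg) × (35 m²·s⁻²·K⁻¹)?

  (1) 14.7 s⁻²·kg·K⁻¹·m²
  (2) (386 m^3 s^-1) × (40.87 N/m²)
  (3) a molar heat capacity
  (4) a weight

(1)

Reference: [kg] · [m²·s⁻²·K⁻¹] = kg·m²·s⁻²·K⁻¹.
Each option:
  (1) kg·m²·s⁻²·K⁻¹  ← same
  (2) [m³·s⁻¹] · [kg·m⁻¹·s⁻²] = kg·m²·s⁻³
  (3) [molar heat capacity] = kg·m²·s⁻²·K⁻¹·mol⁻¹
  (4) [weight] = kg·m·s⁻²
Only (1) matches kg·m²·s⁻²·K⁻¹.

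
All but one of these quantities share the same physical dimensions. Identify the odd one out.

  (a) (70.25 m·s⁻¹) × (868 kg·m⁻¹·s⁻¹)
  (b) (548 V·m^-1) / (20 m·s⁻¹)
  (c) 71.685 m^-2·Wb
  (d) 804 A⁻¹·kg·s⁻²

Dimensions:
  (a) [m·s⁻¹] · [kg·m⁻¹·s⁻¹] = kg·s⁻²
  (b) [kg·m·s⁻³·A⁻¹] / [m·s⁻¹] = kg·s⁻²·A⁻¹
  (c) Wb·m⁻² = V·s·m⁻² = kg·s⁻²·A⁻¹
  (d) kg·s⁻²·A⁻¹
All reduce to kg·s⁻²·A⁻¹ except (a), which is kg·s⁻².

(a)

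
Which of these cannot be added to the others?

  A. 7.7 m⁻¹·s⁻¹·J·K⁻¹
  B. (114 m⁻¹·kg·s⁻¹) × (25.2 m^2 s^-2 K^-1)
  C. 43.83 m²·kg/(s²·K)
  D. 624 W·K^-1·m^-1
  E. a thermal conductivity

C.

Reduce each to base SI dimensions:
  A. J·s⁻¹·m⁻¹·K⁻¹ = N·m·s⁻¹·m⁻¹·K⁻¹ = kg·m·s⁻³·K⁻¹
  B. [kg·m⁻¹·s⁻¹] · [m²·s⁻²·K⁻¹] = kg·m·s⁻³·K⁻¹
  C. kg·m²·s⁻²·K⁻¹
  D. W·m⁻¹·K⁻¹ = J·s⁻¹·m⁻¹·K⁻¹ = kg·m·s⁻³·K⁻¹
  E. [thermal conductivity] = kg·m·s⁻³·K⁻¹
All reduce to kg·m·s⁻³·K⁻¹ except C., which is kg·m²·s⁻²·K⁻¹.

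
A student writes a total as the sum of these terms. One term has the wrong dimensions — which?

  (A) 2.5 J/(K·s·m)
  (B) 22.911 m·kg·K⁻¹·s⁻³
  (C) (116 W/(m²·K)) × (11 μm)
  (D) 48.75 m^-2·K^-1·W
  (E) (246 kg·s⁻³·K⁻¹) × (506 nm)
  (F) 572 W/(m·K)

Expand each in SI base units:
  (A) J·s⁻¹·m⁻¹·K⁻¹ = N·m·s⁻¹·m⁻¹·K⁻¹ = kg·m·s⁻³·K⁻¹
  (B) kg·m·s⁻³·K⁻¹
  (C) [kg·s⁻³·K⁻¹] · [m] = kg·m·s⁻³·K⁻¹
  (D) W·m⁻²·K⁻¹ = J·s⁻¹·m⁻²·K⁻¹ = kg·s⁻³·K⁻¹
  (E) [kg·s⁻³·K⁻¹] · [m] = kg·m·s⁻³·K⁻¹
  (F) W·m⁻¹·K⁻¹ = J·s⁻¹·m⁻¹·K⁻¹ = kg·m·s⁻³·K⁻¹
All reduce to kg·m·s⁻³·K⁻¹ except (D), which is kg·s⁻³·K⁻¹.

(D)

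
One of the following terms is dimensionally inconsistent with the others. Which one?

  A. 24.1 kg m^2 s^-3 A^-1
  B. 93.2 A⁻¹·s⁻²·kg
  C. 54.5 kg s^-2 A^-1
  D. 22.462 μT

Dimensions:
  A. kg·m²·s⁻³·A⁻¹
  B. kg·s⁻²·A⁻¹
  C. kg·s⁻²·A⁻¹
  D. T = Wb·m⁻² = kg·s⁻²·A⁻¹
All reduce to kg·s⁻²·A⁻¹ except A., which is kg·m²·s⁻³·A⁻¹.

A.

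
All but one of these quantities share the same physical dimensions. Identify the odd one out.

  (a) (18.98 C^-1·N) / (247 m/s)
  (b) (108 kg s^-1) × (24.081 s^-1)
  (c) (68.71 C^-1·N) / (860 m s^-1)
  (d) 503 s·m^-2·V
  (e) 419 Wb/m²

Dimensions:
  (a) [kg·m·s⁻³·A⁻¹] / [m·s⁻¹] = kg·s⁻²·A⁻¹
  (b) [kg·s⁻¹] · [s⁻¹] = kg·s⁻²
  (c) [kg·m·s⁻³·A⁻¹] / [m·s⁻¹] = kg·s⁻²·A⁻¹
  (d) V·s·m⁻² = J·C⁻¹·s·m⁻² = kg·s⁻²·A⁻¹
  (e) Wb·m⁻² = V·s·m⁻² = kg·s⁻²·A⁻¹
All reduce to kg·s⁻²·A⁻¹ except (b), which is kg·s⁻².

(b)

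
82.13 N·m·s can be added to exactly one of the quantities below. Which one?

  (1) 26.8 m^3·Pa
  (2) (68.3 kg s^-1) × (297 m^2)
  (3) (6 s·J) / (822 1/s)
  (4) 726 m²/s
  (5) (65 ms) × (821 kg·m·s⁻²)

Reference: N·m·s = kg·m·s⁻²·m·s = kg·m²·s⁻¹.
Each option:
  (1) Pa·m³ = N·m⁻²·m³ = kg·m²·s⁻²
  (2) [kg·s⁻¹] · [m²] = kg·m²·s⁻¹  ← same
  (3) [kg·m²·s⁻¹] / [s⁻¹] = kg·m²
  (4) m²·s⁻¹
  (5) [s] · [kg·m·s⁻²] = kg·m·s⁻¹
Only (2) matches kg·m²·s⁻¹.

(2)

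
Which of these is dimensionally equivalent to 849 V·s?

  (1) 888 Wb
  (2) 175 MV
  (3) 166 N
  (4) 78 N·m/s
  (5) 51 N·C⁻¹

Reference: V·s = J·C⁻¹·s = kg·m²·s⁻²·A⁻¹.
Each option:
  (1) Wb = V·s = kg·m²·s⁻²·A⁻¹  ← same
  (2) V = J·C⁻¹ = kg·m²·s⁻³·A⁻¹
  (3) N = kg·m·s⁻²
  (4) N·m·s⁻¹ = kg·m·s⁻²·m·s⁻¹ = kg·m²·s⁻³
  (5) N·C⁻¹ = kg·m·s⁻²·(s·A)⁻¹ = kg·m·s⁻³·A⁻¹
Only (1) matches kg·m²·s⁻²·A⁻¹.

(1)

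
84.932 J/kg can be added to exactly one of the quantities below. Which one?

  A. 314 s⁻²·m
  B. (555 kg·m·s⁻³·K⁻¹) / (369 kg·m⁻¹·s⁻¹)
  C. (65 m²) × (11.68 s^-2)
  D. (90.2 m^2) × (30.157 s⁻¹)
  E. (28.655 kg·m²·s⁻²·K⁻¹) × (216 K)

Reference: J·kg⁻¹ = N·m·kg⁻¹ = m²·s⁻².
Each option:
  A. m·s⁻²
  B. [kg·m·s⁻³·K⁻¹] / [kg·m⁻¹·s⁻¹] = m²·s⁻²·K⁻¹
  C. [m²] · [s⁻²] = m²·s⁻²  ← same
  D. [m²] · [s⁻¹] = m²·s⁻¹
  E. [kg·m²·s⁻²·K⁻¹] · [K] = kg·m²·s⁻²
Only C. matches m²·s⁻².

C.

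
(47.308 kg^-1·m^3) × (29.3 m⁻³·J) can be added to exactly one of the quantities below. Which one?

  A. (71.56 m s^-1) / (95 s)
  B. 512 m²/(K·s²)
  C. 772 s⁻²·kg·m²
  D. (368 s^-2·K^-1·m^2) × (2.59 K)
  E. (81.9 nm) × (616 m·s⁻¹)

Reference: [kg⁻¹·m³] · [kg·m⁻¹·s⁻²] = m²·s⁻².
Each option:
  A. [m·s⁻¹] / [s] = m·s⁻²
  B. m²·s⁻²·K⁻¹
  C. kg·m²·s⁻²
  D. [m²·s⁻²·K⁻¹] · [K] = m²·s⁻²  ← same
  E. [m] · [m·s⁻¹] = m²·s⁻¹
Only D. matches m²·s⁻².

D.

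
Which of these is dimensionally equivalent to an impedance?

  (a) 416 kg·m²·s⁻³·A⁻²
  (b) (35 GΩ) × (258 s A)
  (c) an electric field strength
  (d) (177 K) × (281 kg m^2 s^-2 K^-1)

Reference: [impedance] = kg·m²·s⁻³·A⁻².
Each option:
  (a) kg·m²·s⁻³·A⁻²  ← same
  (b) [kg·m²·s⁻³·A⁻²] · [s·A] = kg·m²·s⁻²·A⁻¹
  (c) [electric field strength] = kg·m·s⁻³·A⁻¹
  (d) [K] · [kg·m²·s⁻²·K⁻¹] = kg·m²·s⁻²
Only (a) matches kg·m²·s⁻³·A⁻².

(a)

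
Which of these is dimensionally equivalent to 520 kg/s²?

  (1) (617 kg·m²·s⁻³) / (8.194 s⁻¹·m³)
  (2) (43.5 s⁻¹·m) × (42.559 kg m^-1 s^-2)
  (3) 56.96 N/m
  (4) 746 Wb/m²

(3)

Reference: kg·s⁻².
Each option:
  (1) [kg·m²·s⁻³] / [m³·s⁻¹] = kg·m⁻¹·s⁻²
  (2) [m·s⁻¹] · [kg·m⁻¹·s⁻²] = kg·s⁻³
  (3) N·m⁻¹ = kg·m·s⁻²·m⁻¹ = kg·s⁻²  ← same
  (4) Wb·m⁻² = V·s·m⁻² = kg·s⁻²·A⁻¹
Only (3) matches kg·s⁻².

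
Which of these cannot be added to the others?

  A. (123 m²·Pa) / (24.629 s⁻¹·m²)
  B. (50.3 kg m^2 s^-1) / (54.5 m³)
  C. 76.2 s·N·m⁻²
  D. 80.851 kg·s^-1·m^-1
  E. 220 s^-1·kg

E.

In SI base units:
  A. [kg·m·s⁻²] / [m²·s⁻¹] = kg·m⁻¹·s⁻¹
  B. [kg·m²·s⁻¹] / [m³] = kg·m⁻¹·s⁻¹
  C. N·s·m⁻² = kg·m·s⁻²·s·m⁻² = kg·m⁻¹·s⁻¹
  D. kg·m⁻¹·s⁻¹
  E. kg·s⁻¹
All reduce to kg·m⁻¹·s⁻¹ except E., which is kg·s⁻¹.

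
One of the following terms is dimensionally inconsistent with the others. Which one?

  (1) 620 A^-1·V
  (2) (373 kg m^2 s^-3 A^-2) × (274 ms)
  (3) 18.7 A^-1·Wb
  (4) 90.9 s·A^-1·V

(1)

Expand each in SI base units:
  (1) V·A⁻¹ = J·C⁻¹·A⁻¹ = kg·m²·s⁻³·A⁻²
  (2) [kg·m²·s⁻³·A⁻²] · [s] = kg·m²·s⁻²·A⁻²
  (3) Wb·A⁻¹ = V·s·A⁻¹ = kg·m²·s⁻²·A⁻²
  (4) V·s·A⁻¹ = J·C⁻¹·s·A⁻¹ = kg·m²·s⁻²·A⁻²
All reduce to kg·m²·s⁻²·A⁻² except (1), which is kg·m²·s⁻³·A⁻².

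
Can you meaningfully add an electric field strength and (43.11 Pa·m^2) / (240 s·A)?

Dimensions:
  an electric field strength:  [electric field strength] = kg·m·s⁻³·A⁻¹
  (43.11 Pa·m^2) / (240 s·A):  [kg·m·s⁻²] / [s·A] = kg·m·s⁻³·A⁻¹
Both are kg·m·s⁻³·A⁻¹, so they have the same dimensions and can be added.

Yes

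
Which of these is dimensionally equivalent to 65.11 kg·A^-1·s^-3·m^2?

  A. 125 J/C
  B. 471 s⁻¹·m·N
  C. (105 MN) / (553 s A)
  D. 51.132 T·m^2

A.

Reference: kg·m²·s⁻³·A⁻¹.
Each option:
  A. J·C⁻¹ = N·m·(s·A)⁻¹ = kg·m²·s⁻³·A⁻¹  ← same
  B. N·m·s⁻¹ = kg·m·s⁻²·m·s⁻¹ = kg·m²·s⁻³
  C. [kg·m·s⁻²] / [s·A] = kg·m·s⁻³·A⁻¹
  D. T·m² = Wb·m⁻²·m² = kg·m²·s⁻²·A⁻¹
Only A. matches kg·m²·s⁻³·A⁻¹.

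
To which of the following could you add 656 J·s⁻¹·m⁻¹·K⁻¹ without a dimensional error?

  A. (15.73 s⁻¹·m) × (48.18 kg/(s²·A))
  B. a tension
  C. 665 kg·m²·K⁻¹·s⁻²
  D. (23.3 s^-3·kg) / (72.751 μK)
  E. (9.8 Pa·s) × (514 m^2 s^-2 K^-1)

E.

Reference: J·s⁻¹·m⁻¹·K⁻¹ = N·m·s⁻¹·m⁻¹·K⁻¹ = kg·m·s⁻³·K⁻¹.
Each option:
  A. [m·s⁻¹] · [kg·s⁻²·A⁻¹] = kg·m·s⁻³·A⁻¹
  B. [tension] = kg·m·s⁻²
  C. kg·m²·s⁻²·K⁻¹
  D. [kg·s⁻³] / [K] = kg·s⁻³·K⁻¹
  E. [kg·m⁻¹·s⁻¹] · [m²·s⁻²·K⁻¹] = kg·m·s⁻³·K⁻¹  ← same
Only E. matches kg·m·s⁻³·K⁻¹.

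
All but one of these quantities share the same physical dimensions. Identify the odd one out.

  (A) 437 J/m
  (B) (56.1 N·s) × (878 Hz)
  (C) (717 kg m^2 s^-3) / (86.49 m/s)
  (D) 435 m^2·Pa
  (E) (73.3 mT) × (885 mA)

Work out the base dimensions of each:
  (A) J·m⁻¹ = N·m·m⁻¹ = kg·m·s⁻²
  (B) [kg·m·s⁻¹] · [s⁻¹] = kg·m·s⁻²
  (C) [kg·m²·s⁻³] / [m·s⁻¹] = kg·m·s⁻²
  (D) Pa·m² = N·m⁻²·m² = kg·m·s⁻²
  (E) [kg·s⁻²·A⁻¹] · [A] = kg·s⁻²
All reduce to kg·m·s⁻² except (E), which is kg·s⁻².

(E)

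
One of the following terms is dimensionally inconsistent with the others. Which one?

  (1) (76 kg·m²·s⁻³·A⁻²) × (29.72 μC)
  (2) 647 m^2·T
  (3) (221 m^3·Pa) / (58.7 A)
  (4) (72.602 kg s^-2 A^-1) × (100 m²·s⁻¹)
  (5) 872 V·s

Reduce each to base SI dimensions:
  (1) [kg·m²·s⁻³·A⁻²] · [s·A] = kg·m²·s⁻²·A⁻¹
  (2) T·m² = Wb·m⁻²·m² = kg·m²·s⁻²·A⁻¹
  (3) [kg·m²·s⁻²] / [A] = kg·m²·s⁻²·A⁻¹
  (4) [kg·s⁻²·A⁻¹] · [m²·s⁻¹] = kg·m²·s⁻³·A⁻¹
  (5) V·s = J·C⁻¹·s = kg·m²·s⁻²·A⁻¹
All reduce to kg·m²·s⁻²·A⁻¹ except (4), which is kg·m²·s⁻³·A⁻¹.

(4)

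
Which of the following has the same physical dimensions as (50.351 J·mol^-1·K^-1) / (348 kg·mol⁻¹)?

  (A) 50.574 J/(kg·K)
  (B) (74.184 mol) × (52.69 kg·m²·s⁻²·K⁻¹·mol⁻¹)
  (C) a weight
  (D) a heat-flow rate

Reference: [kg·m²·s⁻²·K⁻¹·mol⁻¹] / [kg·mol⁻¹] = m²·s⁻²·K⁻¹.
Each option:
  (A) J·kg⁻¹·K⁻¹ = N·m·kg⁻¹·K⁻¹ = m²·s⁻²·K⁻¹  ← same
  (B) [mol] · [kg·m²·s⁻²·K⁻¹·mol⁻¹] = kg·m²·s⁻²·K⁻¹
  (C) [weight] = kg·m·s⁻²
  (D) [heat-flow rate] = kg·m²·s⁻³
Only (A) matches m²·s⁻²·K⁻¹.

(A)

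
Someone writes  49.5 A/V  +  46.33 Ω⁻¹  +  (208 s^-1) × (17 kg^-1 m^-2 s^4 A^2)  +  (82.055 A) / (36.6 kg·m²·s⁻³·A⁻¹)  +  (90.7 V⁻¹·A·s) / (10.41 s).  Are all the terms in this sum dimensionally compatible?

Reduce each to base SI dimensions:
  49.5 A/V:  A·V⁻¹ = A·(J·C⁻¹)⁻¹ = kg⁻¹·m⁻²·s³·A²
  46.33 Ω⁻¹:  Ω⁻¹ = (V·A⁻¹)⁻¹ = kg⁻¹·m⁻²·s³·A²
  (208 s^-1) × (17 kg^-1 m^-2 s^4 A^2):  [s⁻¹] · [kg⁻¹·m⁻²·s⁴·A²] = kg⁻¹·m⁻²·s³·A²
  (82.055 A) / (36.6 kg·m²·s⁻³·A⁻¹):  [A] / [kg·m²·s⁻³·A⁻¹] = kg⁻¹·m⁻²·s³·A²
  (90.7 V⁻¹·A·s) / (10.41 s):  [kg⁻¹·m⁻²·s⁴·A²] / [s] = kg⁻¹·m⁻²·s³·A²
Every term reduces to kg⁻¹·m⁻²·s³·A².

Yes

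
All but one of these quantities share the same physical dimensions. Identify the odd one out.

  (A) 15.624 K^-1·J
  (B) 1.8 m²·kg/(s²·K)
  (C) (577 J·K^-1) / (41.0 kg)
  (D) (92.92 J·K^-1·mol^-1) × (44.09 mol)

(C)

Dimensions:
  (A) J·K⁻¹ = N·m·K⁻¹ = kg·m²·s⁻²·K⁻¹
  (B) kg·m²·s⁻²·K⁻¹
  (C) [kg·m²·s⁻²·K⁻¹] / [kg] = m²·s⁻²·K⁻¹
  (D) [kg·m²·s⁻²·K⁻¹·mol⁻¹] · [mol] = kg·m²·s⁻²·K⁻¹
All reduce to kg·m²·s⁻²·K⁻¹ except (C), which is m²·s⁻²·K⁻¹.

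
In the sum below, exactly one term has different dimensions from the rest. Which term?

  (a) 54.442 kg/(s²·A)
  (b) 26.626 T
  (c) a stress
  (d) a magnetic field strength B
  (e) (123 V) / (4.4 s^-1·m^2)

(c)

Reduce each to base SI dimensions:
  (a) kg·s⁻²·A⁻¹
  (b) T = Wb·m⁻² = kg·s⁻²·A⁻¹
  (c) [stress] = kg·m⁻¹·s⁻²
  (d) [magnetic field strength B] = kg·s⁻²·A⁻¹
  (e) [kg·m²·s⁻³·A⁻¹] / [m²·s⁻¹] = kg·s⁻²·A⁻¹
All reduce to kg·s⁻²·A⁻¹ except (c), which is kg·m⁻¹·s⁻².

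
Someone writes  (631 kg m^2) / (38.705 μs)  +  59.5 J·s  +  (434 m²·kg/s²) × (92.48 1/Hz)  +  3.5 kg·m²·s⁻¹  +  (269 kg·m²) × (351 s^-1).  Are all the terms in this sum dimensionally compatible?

Dimensions:
  (631 kg m^2) / (38.705 μs):  [kg·m²] / [s] = kg·m²·s⁻¹
  59.5 J·s:  J·s = N·m·s = kg·m²·s⁻¹
  (434 m²·kg/s²) × (92.48 1/Hz):  [kg·m²·s⁻²] · [s] = kg·m²·s⁻¹
  3.5 kg·m²·s⁻¹:  kg·m²·s⁻¹
  (269 kg·m²) × (351 s^-1):  [kg·m²] · [s⁻¹] = kg·m²·s⁻¹
Every term reduces to kg·m²·s⁻¹.

Yes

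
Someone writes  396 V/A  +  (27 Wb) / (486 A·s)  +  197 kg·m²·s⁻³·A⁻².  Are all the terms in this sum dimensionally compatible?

Expand each in SI base units:
  396 V/A:  V·A⁻¹ = J·C⁻¹·A⁻¹ = kg·m²·s⁻³·A⁻²
  (27 Wb) / (486 A·s):  [kg·m²·s⁻²·A⁻¹] / [s·A] = kg·m²·s⁻³·A⁻²
  197 kg·m²·s⁻³·A⁻²:  kg·m²·s⁻³·A⁻²
Every term reduces to kg·m²·s⁻³·A⁻².

Yes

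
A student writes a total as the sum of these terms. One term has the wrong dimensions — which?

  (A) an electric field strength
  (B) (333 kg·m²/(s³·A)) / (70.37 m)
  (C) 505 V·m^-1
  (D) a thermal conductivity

(D)

In SI base units:
  (A) [electric field strength] = kg·m·s⁻³·A⁻¹
  (B) [kg·m²·s⁻³·A⁻¹] / [m] = kg·m·s⁻³·A⁻¹
  (C) V·m⁻¹ = J·C⁻¹·m⁻¹ = kg·m·s⁻³·A⁻¹
  (D) [thermal conductivity] = kg·m·s⁻³·K⁻¹
All reduce to kg·m·s⁻³·A⁻¹ except (D), which is kg·m·s⁻³·K⁻¹.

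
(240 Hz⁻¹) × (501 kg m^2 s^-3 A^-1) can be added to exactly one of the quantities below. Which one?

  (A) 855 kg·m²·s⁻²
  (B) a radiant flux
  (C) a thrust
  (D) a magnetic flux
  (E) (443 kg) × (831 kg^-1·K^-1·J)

(D)

Reference: [s] · [kg·m²·s⁻³·A⁻¹] = kg·m²·s⁻²·A⁻¹.
Each option:
  (A) kg·m²·s⁻²
  (B) [radiant flux] = kg·m²·s⁻³
  (C) [thrust] = kg·m·s⁻²
  (D) [magnetic flux] = kg·m²·s⁻²·A⁻¹  ← same
  (E) [kg] · [m²·s⁻²·K⁻¹] = kg·m²·s⁻²·K⁻¹
Only (D) matches kg·m²·s⁻²·A⁻¹.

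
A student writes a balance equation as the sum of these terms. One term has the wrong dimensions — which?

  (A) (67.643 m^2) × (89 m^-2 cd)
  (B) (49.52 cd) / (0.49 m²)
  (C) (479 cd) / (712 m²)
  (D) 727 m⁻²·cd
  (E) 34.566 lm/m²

Reduce each to base SI dimensions:
  (A) [m²] · [m⁻²·cd] = cd
  (B) [cd] / [m²] = m⁻²·cd
  (C) [cd] / [m²] = m⁻²·cd
  (D) cd·m⁻² = m⁻²·cd
  (E) lm·m⁻² = cd·m⁻² = m⁻²·cd
All reduce to m⁻²·cd except (A), which is cd.

(A)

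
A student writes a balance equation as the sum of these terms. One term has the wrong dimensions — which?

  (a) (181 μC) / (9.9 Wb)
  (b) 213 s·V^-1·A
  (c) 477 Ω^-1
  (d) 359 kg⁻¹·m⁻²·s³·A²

Work out the base dimensions of each:
  (a) [s·A] / [kg·m²·s⁻²·A⁻¹] = kg⁻¹·m⁻²·s³·A²
  (b) A·s·V⁻¹ = A·s·(J·C⁻¹)⁻¹ = kg⁻¹·m⁻²·s⁴·A²
  (c) Ω⁻¹ = (V·A⁻¹)⁻¹ = kg⁻¹·m⁻²·s³·A²
  (d) kg⁻¹·m⁻²·s³·A²
All reduce to kg⁻¹·m⁻²·s³·A² except (b), which is kg⁻¹·m⁻²·s⁴·A².

(b)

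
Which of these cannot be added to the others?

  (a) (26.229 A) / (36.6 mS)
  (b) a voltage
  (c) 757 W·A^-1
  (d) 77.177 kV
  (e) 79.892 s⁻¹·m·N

(e)

Reduce each to base SI dimensions:
  (a) [A] / [kg⁻¹·m⁻²·s³·A²] = kg·m²·s⁻³·A⁻¹
  (b) [voltage] = kg·m²·s⁻³·A⁻¹
  (c) W·A⁻¹ = J·s⁻¹·A⁻¹ = kg·m²·s⁻³·A⁻¹
  (d) V = J·C⁻¹ = kg·m²·s⁻³·A⁻¹
  (e) N·m·s⁻¹ = kg·m·s⁻²·m·s⁻¹ = kg·m²·s⁻³
All reduce to kg·m²·s⁻³·A⁻¹ except (e), which is kg·m²·s⁻³.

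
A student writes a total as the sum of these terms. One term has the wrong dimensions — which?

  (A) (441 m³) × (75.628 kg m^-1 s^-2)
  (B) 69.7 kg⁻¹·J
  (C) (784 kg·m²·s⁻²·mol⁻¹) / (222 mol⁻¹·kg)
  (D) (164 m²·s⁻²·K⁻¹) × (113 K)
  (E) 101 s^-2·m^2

Work out the base dimensions of each:
  (A) [m³] · [kg·m⁻¹·s⁻²] = kg·m²·s⁻²
  (B) J·kg⁻¹ = N·m·kg⁻¹ = m²·s⁻²
  (C) [kg·m²·s⁻²·mol⁻¹] / [kg·mol⁻¹] = m²·s⁻²
  (D) [m²·s⁻²·K⁻¹] · [K] = m²·s⁻²
  (E) m²·s⁻²
All reduce to m²·s⁻² except (A), which is kg·m²·s⁻².

(A)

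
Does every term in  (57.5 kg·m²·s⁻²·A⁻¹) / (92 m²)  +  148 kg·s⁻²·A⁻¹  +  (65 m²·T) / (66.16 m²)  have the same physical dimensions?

Work out the base dimensions of each:
  (57.5 kg·m²·s⁻²·A⁻¹) / (92 m²):  [kg·m²·s⁻²·A⁻¹] / [m²] = kg·s⁻²·A⁻¹
  148 kg·s⁻²·A⁻¹:  kg·s⁻²·A⁻¹
  (65 m²·T) / (66.16 m²):  [kg·m²·s⁻²·A⁻¹] / [m²] = kg·s⁻²·A⁻¹
Every term reduces to kg·s⁻²·A⁻¹.

Yes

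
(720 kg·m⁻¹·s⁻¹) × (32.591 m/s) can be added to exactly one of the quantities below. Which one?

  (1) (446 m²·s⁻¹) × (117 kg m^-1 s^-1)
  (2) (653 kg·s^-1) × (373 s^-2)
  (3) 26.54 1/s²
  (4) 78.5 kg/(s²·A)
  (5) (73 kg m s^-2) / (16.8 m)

(5)

Reference: [kg·m⁻¹·s⁻¹] · [m·s⁻¹] = kg·s⁻².
Each option:
  (1) [m²·s⁻¹] · [kg·m⁻¹·s⁻¹] = kg·m·s⁻²
  (2) [kg·s⁻¹] · [s⁻²] = kg·s⁻³
  (3) s⁻²
  (4) kg·s⁻²·A⁻¹
  (5) [kg·m·s⁻²] / [m] = kg·s⁻²  ← same
Only (5) matches kg·s⁻².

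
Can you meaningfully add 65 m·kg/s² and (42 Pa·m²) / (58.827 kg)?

Dimensions:
  65 m·kg/s²:  kg·m·s⁻²
  (42 Pa·m²) / (58.827 kg):  [kg·m·s⁻²] / [kg] = m·s⁻²
kg·m·s⁻² ≠ m·s⁻², so they cannot be added.

No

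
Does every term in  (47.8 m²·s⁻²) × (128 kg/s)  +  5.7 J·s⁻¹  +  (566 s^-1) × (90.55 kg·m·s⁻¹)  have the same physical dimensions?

No

Dimensions:
  (47.8 m²·s⁻²) × (128 kg/s):  [m²·s⁻²] · [kg·s⁻¹] = kg·m²·s⁻³
  5.7 J·s⁻¹:  J·s⁻¹ = N·m·s⁻¹ = kg·m²·s⁻³
  (566 s^-1) × (90.55 kg·m·s⁻¹):  [s⁻¹] · [kg·m·s⁻¹] = kg·m·s⁻²
The terms do not share a single dimension (kg·m²·s⁻³ vs kg·m·s⁻²).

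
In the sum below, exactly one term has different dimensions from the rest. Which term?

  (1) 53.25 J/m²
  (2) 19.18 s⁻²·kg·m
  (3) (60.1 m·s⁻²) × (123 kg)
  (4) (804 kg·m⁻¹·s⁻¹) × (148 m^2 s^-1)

(1)

Expand each in SI base units:
  (1) J·m⁻² = N·m·m⁻² = kg·s⁻²
  (2) kg·m·s⁻²
  (3) [m·s⁻²] · [kg] = kg·m·s⁻²
  (4) [kg·m⁻¹·s⁻¹] · [m²·s⁻¹] = kg·m·s⁻²
All reduce to kg·m·s⁻² except (1), which is kg·s⁻².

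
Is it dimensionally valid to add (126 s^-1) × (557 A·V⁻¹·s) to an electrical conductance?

Dimensions:
  (126 s^-1) × (557 A·V⁻¹·s):  [s⁻¹] · [kg⁻¹·m⁻²·s⁴·A²] = kg⁻¹·m⁻²·s³·A²
  an electrical conductance:  [electrical conductance] = kg⁻¹·m⁻²·s³·A²
Both are kg⁻¹·m⁻²·s³·A², so they have the same dimensions and can be added.

Yes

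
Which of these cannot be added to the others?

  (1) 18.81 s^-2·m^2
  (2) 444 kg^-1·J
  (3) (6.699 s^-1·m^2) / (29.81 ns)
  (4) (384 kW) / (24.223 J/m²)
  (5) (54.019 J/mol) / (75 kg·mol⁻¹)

Expand each in SI base units:
  (1) m²·s⁻²
  (2) J·kg⁻¹ = N·m·kg⁻¹ = m²·s⁻²
  (3) [m²·s⁻¹] / [s] = m²·s⁻²
  (4) [kg·m²·s⁻³] / [kg·s⁻²] = m²·s⁻¹
  (5) [kg·m²·s⁻²·mol⁻¹] / [kg·mol⁻¹] = m²·s⁻²
All reduce to m²·s⁻² except (4), which is m²·s⁻¹.

(4)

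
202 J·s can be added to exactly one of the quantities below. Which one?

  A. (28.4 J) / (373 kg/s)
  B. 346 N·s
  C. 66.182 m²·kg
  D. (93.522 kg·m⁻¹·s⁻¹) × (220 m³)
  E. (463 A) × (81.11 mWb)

Reference: J·s = N·m·s = kg·m²·s⁻¹.
Each option:
  A. [kg·m²·s⁻²] / [kg·s⁻¹] = m²·s⁻¹
  B. N·s = kg·m·s⁻²·s = kg·m·s⁻¹
  C. kg·m²
  D. [kg·m⁻¹·s⁻¹] · [m³] = kg·m²·s⁻¹  ← same
  E. [A] · [kg·m²·s⁻²·A⁻¹] = kg·m²·s⁻²
Only D. matches kg·m²·s⁻¹.

D.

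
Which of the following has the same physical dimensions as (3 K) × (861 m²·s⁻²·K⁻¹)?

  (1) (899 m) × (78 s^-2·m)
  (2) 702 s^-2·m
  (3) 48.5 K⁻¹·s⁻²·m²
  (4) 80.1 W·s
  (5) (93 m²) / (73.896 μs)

(1)

Reference: [K] · [m²·s⁻²·K⁻¹] = m²·s⁻².
Each option:
  (1) [m] · [m·s⁻²] = m²·s⁻²  ← same
  (2) m·s⁻²
  (3) m²·s⁻²·K⁻¹
  (4) W·s = J·s⁻¹·s = kg·m²·s⁻²
  (5) [m²] / [s] = m²·s⁻¹
Only (1) matches m²·s⁻².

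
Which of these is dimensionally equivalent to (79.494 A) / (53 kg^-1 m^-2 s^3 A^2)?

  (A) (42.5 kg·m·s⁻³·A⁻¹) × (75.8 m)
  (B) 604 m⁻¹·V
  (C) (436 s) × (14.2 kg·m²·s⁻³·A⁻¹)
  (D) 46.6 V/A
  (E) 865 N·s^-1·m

(A)

Reference: [A] / [kg⁻¹·m⁻²·s³·A²] = kg·m²·s⁻³·A⁻¹.
Each option:
  (A) [kg·m·s⁻³·A⁻¹] · [m] = kg·m²·s⁻³·A⁻¹  ← same
  (B) V·m⁻¹ = J·C⁻¹·m⁻¹ = kg·m·s⁻³·A⁻¹
  (C) [s] · [kg·m²·s⁻³·A⁻¹] = kg·m²·s⁻²·A⁻¹
  (D) V·A⁻¹ = J·C⁻¹·A⁻¹ = kg·m²·s⁻³·A⁻²
  (E) N·m·s⁻¹ = kg·m·s⁻²·m·s⁻¹ = kg·m²·s⁻³
Only (A) matches kg·m²·s⁻³·A⁻¹.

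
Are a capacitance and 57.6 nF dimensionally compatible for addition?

Yes

Work out the base dimensions of each:
  a capacitance:  [capacitance] = kg⁻¹·m⁻²·s⁴·A²
  57.6 nF:  F = C·V⁻¹ = kg⁻¹·m⁻²·s⁴·A²
Both are kg⁻¹·m⁻²·s⁴·A², so they have the same dimensions and can be added.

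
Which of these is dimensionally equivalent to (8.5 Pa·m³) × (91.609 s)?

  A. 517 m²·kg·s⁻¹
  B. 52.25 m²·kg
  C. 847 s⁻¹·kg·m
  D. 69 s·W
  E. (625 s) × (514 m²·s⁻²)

A.

Reference: [kg·m²·s⁻²] · [s] = kg·m²·s⁻¹.
Each option:
  A. kg·m²·s⁻¹  ← same
  B. kg·m²
  C. kg·m·s⁻¹
  D. W·s = J·s⁻¹·s = kg·m²·s⁻²
  E. [s] · [m²·s⁻²] = m²·s⁻¹
Only A. matches kg·m²·s⁻¹.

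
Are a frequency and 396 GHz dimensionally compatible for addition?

Yes

Dimensions:
  a frequency:  [frequency] = s⁻¹
  396 GHz:  Hz = s⁻¹
Both are s⁻¹, so they have the same dimensions and can be added.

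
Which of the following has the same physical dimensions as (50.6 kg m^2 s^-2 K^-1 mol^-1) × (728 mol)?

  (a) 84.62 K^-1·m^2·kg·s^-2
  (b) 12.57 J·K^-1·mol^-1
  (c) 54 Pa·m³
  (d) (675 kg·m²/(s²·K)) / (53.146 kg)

Reference: [kg·m²·s⁻²·K⁻¹·mol⁻¹] · [mol] = kg·m²·s⁻²·K⁻¹.
Each option:
  (a) kg·m²·s⁻²·K⁻¹  ← same
  (b) J·mol⁻¹·K⁻¹ = N·m·mol⁻¹·K⁻¹ = kg·m²·s⁻²·K⁻¹·mol⁻¹
  (c) Pa·m³ = N·m⁻²·m³ = kg·m²·s⁻²
  (d) [kg·m²·s⁻²·K⁻¹] / [kg] = m²·s⁻²·K⁻¹
Only (a) matches kg·m²·s⁻²·K⁻¹.

(a)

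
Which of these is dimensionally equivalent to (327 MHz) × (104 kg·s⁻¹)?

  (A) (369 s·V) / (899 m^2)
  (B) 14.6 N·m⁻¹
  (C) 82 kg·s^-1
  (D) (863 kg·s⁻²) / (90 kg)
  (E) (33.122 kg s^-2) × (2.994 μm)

Reference: [s⁻¹] · [kg·s⁻¹] = kg·s⁻².
Each option:
  (A) [kg·m²·s⁻²·A⁻¹] / [m²] = kg·s⁻²·A⁻¹
  (B) N·m⁻¹ = kg·m·s⁻²·m⁻¹ = kg·s⁻²  ← same
  (C) kg·s⁻¹
  (D) [kg·s⁻²] / [kg] = s⁻²
  (E) [kg·s⁻²] · [m] = kg·m·s⁻²
Only (B) matches kg·s⁻².

(B)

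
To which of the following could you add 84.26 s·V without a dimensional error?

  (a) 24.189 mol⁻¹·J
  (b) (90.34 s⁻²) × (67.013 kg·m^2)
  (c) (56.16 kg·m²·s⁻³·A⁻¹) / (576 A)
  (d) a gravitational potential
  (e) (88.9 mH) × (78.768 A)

(e)

Reference: V·s = J·C⁻¹·s = kg·m²·s⁻²·A⁻¹.
Each option:
  (a) J·mol⁻¹ = N·m·mol⁻¹ = kg·m²·s⁻²·mol⁻¹
  (b) [s⁻²] · [kg·m²] = kg·m²·s⁻²
  (c) [kg·m²·s⁻³·A⁻¹] / [A] = kg·m²·s⁻³·A⁻²
  (d) [gravitational potential] = m²·s⁻²
  (e) [kg·m²·s⁻²·A⁻²] · [A] = kg·m²·s⁻²·A⁻¹  ← same
Only (e) matches kg·m²·s⁻²·A⁻¹.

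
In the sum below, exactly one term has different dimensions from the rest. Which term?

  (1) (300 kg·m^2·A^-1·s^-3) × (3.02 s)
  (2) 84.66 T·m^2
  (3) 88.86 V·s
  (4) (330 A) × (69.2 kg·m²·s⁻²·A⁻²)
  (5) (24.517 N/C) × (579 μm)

(5)

Work out the base dimensions of each:
  (1) [kg·m²·s⁻³·A⁻¹] · [s] = kg·m²·s⁻²·A⁻¹
  (2) T·m² = Wb·m⁻²·m² = kg·m²·s⁻²·A⁻¹
  (3) V·s = J·C⁻¹·s = kg·m²·s⁻²·A⁻¹
  (4) [A] · [kg·m²·s⁻²·A⁻²] = kg·m²·s⁻²·A⁻¹
  (5) [kg·m·s⁻³·A⁻¹] · [m] = kg·m²·s⁻³·A⁻¹
All reduce to kg·m²·s⁻²·A⁻¹ except (5), which is kg·m²·s⁻³·A⁻¹.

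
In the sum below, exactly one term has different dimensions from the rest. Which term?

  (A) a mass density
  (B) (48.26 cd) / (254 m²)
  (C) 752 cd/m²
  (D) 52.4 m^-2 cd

(A)

Expand each in SI base units:
  (A) [mass density] = kg·m⁻³
  (B) [cd] / [m²] = m⁻²·cd
  (C) cd·m⁻² = m⁻²·cd
  (D) m⁻²·cd
All reduce to m⁻²·cd except (A), which is kg·m⁻³.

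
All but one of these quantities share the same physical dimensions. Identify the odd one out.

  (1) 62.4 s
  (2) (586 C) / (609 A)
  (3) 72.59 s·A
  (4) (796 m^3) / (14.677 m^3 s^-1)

Expand each in SI base units:
  (1) s
  (2) [s·A] / [A] = s
  (3) A·s = s·A
  (4) [m³] / [m³·s⁻¹] = s
All reduce to s except (3), which is s·A.

(3)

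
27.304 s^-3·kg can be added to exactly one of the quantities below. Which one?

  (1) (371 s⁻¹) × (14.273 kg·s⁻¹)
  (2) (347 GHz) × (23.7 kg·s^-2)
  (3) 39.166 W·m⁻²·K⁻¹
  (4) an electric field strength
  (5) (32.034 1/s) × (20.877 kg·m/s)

(2)

Reference: kg·s⁻³.
Each option:
  (1) [s⁻¹] · [kg·s⁻¹] = kg·s⁻²
  (2) [s⁻¹] · [kg·s⁻²] = kg·s⁻³  ← same
  (3) W·m⁻²·K⁻¹ = J·s⁻¹·m⁻²·K⁻¹ = kg·s⁻³·K⁻¹
  (4) [electric field strength] = kg·m·s⁻³·A⁻¹
  (5) [s⁻¹] · [kg·m·s⁻¹] = kg·m·s⁻²
Only (2) matches kg·s⁻³.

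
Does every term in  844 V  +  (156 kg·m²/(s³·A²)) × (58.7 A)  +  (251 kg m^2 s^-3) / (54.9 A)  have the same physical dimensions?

Yes

Work out the base dimensions of each:
  844 V:  V = J·C⁻¹ = kg·m²·s⁻³·A⁻¹
  (156 kg·m²/(s³·A²)) × (58.7 A):  [kg·m²·s⁻³·A⁻²] · [A] = kg·m²·s⁻³·A⁻¹
  (251 kg m^2 s^-3) / (54.9 A):  [kg·m²·s⁻³] / [A] = kg·m²·s⁻³·A⁻¹
Every term reduces to kg·m²·s⁻³·A⁻¹.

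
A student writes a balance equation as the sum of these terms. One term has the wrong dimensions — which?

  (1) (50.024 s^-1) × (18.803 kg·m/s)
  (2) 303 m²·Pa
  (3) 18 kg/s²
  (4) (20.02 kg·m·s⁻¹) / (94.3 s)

Expand each in SI base units:
  (1) [s⁻¹] · [kg·m·s⁻¹] = kg·m·s⁻²
  (2) Pa·m² = N·m⁻²·m² = kg·m·s⁻²
  (3) kg·s⁻²
  (4) [kg·m·s⁻¹] / [s] = kg·m·s⁻²
All reduce to kg·m·s⁻² except (3), which is kg·s⁻².

(3)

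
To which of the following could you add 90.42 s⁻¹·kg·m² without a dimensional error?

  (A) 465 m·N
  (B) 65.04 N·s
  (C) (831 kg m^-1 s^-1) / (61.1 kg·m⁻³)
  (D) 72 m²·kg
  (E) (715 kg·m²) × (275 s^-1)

Reference: kg·m²·s⁻¹.
Each option:
  (A) N·m = kg·m·s⁻²·m = kg·m²·s⁻²
  (B) N·s = kg·m·s⁻²·s = kg·m·s⁻¹
  (C) [kg·m⁻¹·s⁻¹] / [kg·m⁻³] = m²·s⁻¹
  (D) kg·m²
  (E) [kg·m²] · [s⁻¹] = kg·m²·s⁻¹  ← same
Only (E) matches kg·m²·s⁻¹.

(E)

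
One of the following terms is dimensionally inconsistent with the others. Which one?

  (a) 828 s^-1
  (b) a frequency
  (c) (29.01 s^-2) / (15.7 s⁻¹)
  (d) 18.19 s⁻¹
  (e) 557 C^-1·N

(e)

Work out the base dimensions of each:
  (a) s⁻¹
  (b) [frequency] = s⁻¹
  (c) [s⁻²] / [s⁻¹] = s⁻¹
  (d) s⁻¹
  (e) N·C⁻¹ = kg·m·s⁻²·(s·A)⁻¹ = kg·m·s⁻³·A⁻¹
All reduce to s⁻¹ except (e), which is kg·m·s⁻³·A⁻¹.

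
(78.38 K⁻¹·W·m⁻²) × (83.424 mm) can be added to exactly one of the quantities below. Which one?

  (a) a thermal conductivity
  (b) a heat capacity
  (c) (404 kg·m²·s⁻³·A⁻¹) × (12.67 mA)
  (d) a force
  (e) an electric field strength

Reference: [kg·s⁻³·K⁻¹] · [m] = kg·m·s⁻³·K⁻¹.
Each option:
  (a) [thermal conductivity] = kg·m·s⁻³·K⁻¹  ← same
  (b) [heat capacity] = kg·m²·s⁻²·K⁻¹
  (c) [kg·m²·s⁻³·A⁻¹] · [A] = kg·m²·s⁻³
  (d) [force] = kg·m·s⁻²
  (e) [electric field strength] = kg·m·s⁻³·A⁻¹
Only (a) matches kg·m·s⁻³·K⁻¹.

(a)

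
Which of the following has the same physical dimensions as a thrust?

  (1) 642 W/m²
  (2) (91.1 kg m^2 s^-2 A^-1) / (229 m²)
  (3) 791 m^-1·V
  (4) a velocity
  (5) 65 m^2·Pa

Reference: [thrust] = kg·m·s⁻².
Each option:
  (1) W·m⁻² = J·s⁻¹·m⁻² = kg·s⁻³
  (2) [kg·m²·s⁻²·A⁻¹] / [m²] = kg·s⁻²·A⁻¹
  (3) V·m⁻¹ = J·C⁻¹·m⁻¹ = kg·m·s⁻³·A⁻¹
  (4) [velocity] = m·s⁻¹
  (5) Pa·m² = N·m⁻²·m² = kg·m·s⁻²  ← same
Only (5) matches kg·m·s⁻².

(5)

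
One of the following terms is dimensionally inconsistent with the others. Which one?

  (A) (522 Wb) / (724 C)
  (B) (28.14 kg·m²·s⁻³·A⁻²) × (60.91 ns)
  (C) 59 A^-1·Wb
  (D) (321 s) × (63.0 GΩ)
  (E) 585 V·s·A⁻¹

Expand each in SI base units:
  (A) [kg·m²·s⁻²·A⁻¹] / [s·A] = kg·m²·s⁻³·A⁻²
  (B) [kg·m²·s⁻³·A⁻²] · [s] = kg·m²·s⁻²·A⁻²
  (C) Wb·A⁻¹ = V·s·A⁻¹ = kg·m²·s⁻²·A⁻²
  (D) [s] · [kg·m²·s⁻³·A⁻²] = kg·m²·s⁻²·A⁻²
  (E) V·s·A⁻¹ = J·C⁻¹·s·A⁻¹ = kg·m²·s⁻²·A⁻²
All reduce to kg·m²·s⁻²·A⁻² except (A), which is kg·m²·s⁻³·A⁻².

(A)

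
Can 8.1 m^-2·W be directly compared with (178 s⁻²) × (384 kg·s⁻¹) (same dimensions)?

Reduce each to base SI dimensions:
  8.1 m^-2·W:  W·m⁻² = J·s⁻¹·m⁻² = kg·s⁻³
  (178 s⁻²) × (384 kg·s⁻¹):  [s⁻²] · [kg·s⁻¹] = kg·s⁻³
Both are kg·s⁻³, so they have the same dimensions and can be added.

Yes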